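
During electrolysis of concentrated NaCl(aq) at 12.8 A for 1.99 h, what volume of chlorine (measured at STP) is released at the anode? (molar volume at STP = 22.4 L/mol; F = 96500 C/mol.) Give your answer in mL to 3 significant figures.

Charge passed = 12.8 × 7164 = 91700 C
Moles of electrons = 91700 / 96500 = 0.9503 mol
2Cl⁻ → Cl₂ + 2e⁻, so n(Cl₂) = 0.9503 / 2 = 0.4752 mol
V = 0.4752 × 22.4 = 10.64 L
= 10600 mL

10600 mL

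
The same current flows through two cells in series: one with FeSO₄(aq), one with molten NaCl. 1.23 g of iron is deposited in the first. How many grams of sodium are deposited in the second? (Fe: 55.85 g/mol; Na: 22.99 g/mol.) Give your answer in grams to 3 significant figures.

1.01 g

n(Fe) = 1.23 / 55.85 = 0.02202 mol
Fe²⁺ + 2e⁻ → Fe, so n(e⁻) = 2 × 0.02202 = 0.04404 mol
Same current for the same time ⇒ same n(e⁻) = 0.04404 mol in both cells.
Na⁺ + e⁻ → Na, so n(Na) = 0.04404 mol
m(Na) = 0.04404 × 22.99 = 1.01 g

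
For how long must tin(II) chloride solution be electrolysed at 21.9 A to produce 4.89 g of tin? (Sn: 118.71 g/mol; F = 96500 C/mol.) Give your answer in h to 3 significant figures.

n(Sn) = 4.89 / 118.71 = 0.04119 mol
Sn²⁺ + 2e⁻ → Sn, so n(e⁻) = 2 × 0.04119 = 0.08238 mol
Q = 0.08238 × 96500 = 7950 C
t = Q / I = 7950 / 21.9 = 363.0 s = 0.101 h

0.101 h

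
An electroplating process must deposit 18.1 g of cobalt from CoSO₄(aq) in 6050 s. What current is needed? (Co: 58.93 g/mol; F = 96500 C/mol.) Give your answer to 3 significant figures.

9.80 A

n(Co) = 18.1 / 58.93 = 0.3071 mol
Co²⁺ + 2e⁻ → Co, so n(e⁻) = 2 × 0.3071 = 0.6142 mol
Q = 0.6142 × 96500 = 59270 C
I = Q / t = 59270 / 6050 s = 9.80 A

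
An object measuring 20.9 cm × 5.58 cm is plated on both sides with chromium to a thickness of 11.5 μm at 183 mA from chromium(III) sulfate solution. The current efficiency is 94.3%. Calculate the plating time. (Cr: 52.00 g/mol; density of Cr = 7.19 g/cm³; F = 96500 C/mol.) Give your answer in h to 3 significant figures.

17.3 h

Plated area = 2 × 20.9 × 5.58 = 233.2 cm²
Volume = 233.2 × 11.5×10⁻⁴ cm = 0.2682 cm³
m(Cr) = 0.2682 × 7.19 = 1.928 g
n(Cr) = 1.928 / 52.00 = 0.03708 mol; n(e⁻) = 3 × 0.03708 = 0.1112 mol
Q = 0.1112 × 96500 / 0.943 = 11380 C
t = 11380 / 0.183 = 62190 s = 17.3 h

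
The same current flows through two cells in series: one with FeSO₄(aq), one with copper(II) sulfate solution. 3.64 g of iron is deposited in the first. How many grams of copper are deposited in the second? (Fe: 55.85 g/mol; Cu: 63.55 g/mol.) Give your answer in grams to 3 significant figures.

4.14 g

n(Fe) = 3.64 / 55.85 = 0.06517 mol
Fe²⁺ + 2e⁻ → Fe, so n(e⁻) = 2 × 0.06517 = 0.1303 mol
The cells are in series, so the same charge (and hence the same n(e⁻) = 0.1303 mol) passes through both.
Cu²⁺ + 2e⁻ → Cu, so n(Cu) = 0.1303 / 2 = 0.06515 mol
m(Cu) = 0.06515 × 63.55 = 4.14 g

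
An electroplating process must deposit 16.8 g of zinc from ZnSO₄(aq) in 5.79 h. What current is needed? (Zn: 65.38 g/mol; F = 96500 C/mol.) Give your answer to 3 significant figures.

n(Zn) = 16.8 / 65.38 = 0.2570 mol
Zn²⁺ + 2e⁻ → Zn, so n(e⁻) = 2 × 0.2570 = 0.5140 mol
Q = 0.5140 × 96500 = 49600 C
I = Q / t = 49600 / 20844 s = 2.38 A

2.38 A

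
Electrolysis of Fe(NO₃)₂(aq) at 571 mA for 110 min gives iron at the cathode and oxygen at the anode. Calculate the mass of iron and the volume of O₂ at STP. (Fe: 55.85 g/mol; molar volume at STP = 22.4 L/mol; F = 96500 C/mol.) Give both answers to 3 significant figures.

Q = 0.571 × 6600 = 3769 C; n(e⁻) = 3769 / 96500 = 0.03906 mol
Cathode: Fe²⁺ + 2e⁻ → Fe → n(Fe) = 0.03906/2 = 0.01953 mol → 1.09 g
Anode: 2H₂O → O₂ + 4H⁺ + 4e⁻ → n(O₂) = 0.03906/4 = 0.009765 mol → 0.219 L

1.09 g Fe; 0.219 L O₂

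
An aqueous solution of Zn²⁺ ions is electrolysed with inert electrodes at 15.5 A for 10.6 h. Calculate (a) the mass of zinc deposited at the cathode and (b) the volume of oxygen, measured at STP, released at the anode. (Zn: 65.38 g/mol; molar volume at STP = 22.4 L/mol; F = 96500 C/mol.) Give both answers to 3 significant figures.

Q = 15.5 × 38160 = 5.915×10^5 C; n(e⁻) = 5.915×10^5 / 96500 = 6.130 mol
Cathode: Zn²⁺ + 2e⁻ → Zn → n(Zn) = 6.130/2 = 3.065 mol → 200 g
Anode: 2H₂O → O₂ + 4H⁺ + 4e⁻ → n(O₂) = 6.130/4 = 1.533 mol → 34.3 L

200 g Zn; 34.3 L O₂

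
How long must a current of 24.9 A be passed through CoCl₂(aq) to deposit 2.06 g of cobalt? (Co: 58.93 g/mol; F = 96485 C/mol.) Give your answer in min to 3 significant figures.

n(Co) = 2.06 / 58.93 = 0.03496 mol
Co²⁺ + 2e⁻ → Co, so n(e⁻) = 2 × 0.03496 = 0.06992 mol
Q = 0.06992 × 96485 = 6746 C
t = Q / I = 6746 / 24.9 = 270.9 s = 4.52 min

4.52 min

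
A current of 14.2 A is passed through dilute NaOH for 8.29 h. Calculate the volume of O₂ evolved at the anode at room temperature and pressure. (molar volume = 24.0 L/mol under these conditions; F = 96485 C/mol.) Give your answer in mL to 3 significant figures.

26400 mL

Q = It = 14.2 × 29844 = 4.238×10^5 C
n(e⁻) = Q/F = 4.238×10^5/96485 = 4.392 mol
2H₂O → O₂ + 4H⁺ + 4e⁻, so n(O₂) = 4.392 / 4 = 1.098 mol
V = 1.098 × 24.0 = 26.35 L
= 26400 mL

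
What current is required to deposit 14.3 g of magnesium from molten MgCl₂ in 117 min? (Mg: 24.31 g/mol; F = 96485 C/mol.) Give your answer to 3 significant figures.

16.2 A

n(Mg) = 14.3 / 24.31 = 0.5882 mol
Mg²⁺ + 2e⁻ → Mg, so n(e⁻) = 2 × 0.5882 = 1.176 mol
Q = 1.176 × 96485 = 1.135×10^5 C
I = Q / t = 1.135×10^5 / 7020 s = 16.2 A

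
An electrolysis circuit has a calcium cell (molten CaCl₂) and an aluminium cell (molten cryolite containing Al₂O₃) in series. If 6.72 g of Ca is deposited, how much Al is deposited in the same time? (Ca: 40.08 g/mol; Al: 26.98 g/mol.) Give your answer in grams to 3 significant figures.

3.02 g

n(Ca) = 6.72 / 40.08 = 0.1677 mol
Ca²⁺ + 2e⁻ → Ca, so n(e⁻) = 2 × 0.1677 = 0.3354 mol
Same current for the same time ⇒ same n(e⁻) = 0.3354 mol in both cells.
Al³⁺ + 3e⁻ → Al, so n(Al) = 0.3354 / 3 = 0.1118 mol
m(Al) = 0.1118 × 26.98 = 3.02 g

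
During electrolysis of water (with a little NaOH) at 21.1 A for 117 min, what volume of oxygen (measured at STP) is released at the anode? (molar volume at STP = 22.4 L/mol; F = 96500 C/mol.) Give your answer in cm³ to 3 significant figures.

Charge passed = 21.1 × 7020 = 1.481×10^5 C
n(e⁻) = 1.481×10^5 / 96500 = 1.535 mol
2H₂O → O₂ + 4H⁺ + 4e⁻, so n(O₂) = 1.535 / 4 = 0.3838 mol
V = 0.3838 × 22.4 = 8.597 L
= 8600 cm³

8600 cm³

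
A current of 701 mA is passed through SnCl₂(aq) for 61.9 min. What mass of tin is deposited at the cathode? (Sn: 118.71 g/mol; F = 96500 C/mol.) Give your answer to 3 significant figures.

Q = It = 0.701 × 3714 = 2604 C
Moles of electrons = 2604 / 96500 = 0.02698 mol
Sn²⁺ + 2e⁻ → Sn, so n(Sn) = 0.02698 / 2 = 0.01349 mol
m = 0.01349 × 118.71 = 1.60 g

1.60 g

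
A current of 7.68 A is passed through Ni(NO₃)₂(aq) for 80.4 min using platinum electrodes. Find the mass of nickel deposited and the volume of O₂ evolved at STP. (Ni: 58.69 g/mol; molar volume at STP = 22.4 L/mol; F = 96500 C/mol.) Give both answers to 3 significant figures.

11.3 g Ni; 2.15 L O₂

Q = 7.68 × 4824 = 37050 C; n(e⁻) = 37050 / 96500 = 0.3839 mol
Cathode: Ni²⁺ + 2e⁻ → Ni → n(Ni) = 0.3839/2 = 0.1920 mol → 11.3 g
Anode: 2H₂O → O₂ + 4H⁺ + 4e⁻ → n(O₂) = 0.3839/4 = 0.09598 mol → 2.15 L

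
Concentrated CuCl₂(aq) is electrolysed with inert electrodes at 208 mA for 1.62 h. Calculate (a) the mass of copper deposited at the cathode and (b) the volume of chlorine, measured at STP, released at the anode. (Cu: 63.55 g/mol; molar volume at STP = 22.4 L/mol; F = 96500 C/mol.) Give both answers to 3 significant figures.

Q = 0.208 × 5832 = 1213 C; n(e⁻) = 1213 / 96500 = 0.01257 mol
Cathode: Cu²⁺ + 2e⁻ → Cu → n(Cu) = 0.01257/2 = 0.006285 mol → 0.399 g
Anode: 2Cl⁻ → Cl₂ + 2e⁻ → n(Cl₂) = 0.01257/2 = 0.006285 mol → 0.141 L

0.399 g Cu; 0.141 L Cl₂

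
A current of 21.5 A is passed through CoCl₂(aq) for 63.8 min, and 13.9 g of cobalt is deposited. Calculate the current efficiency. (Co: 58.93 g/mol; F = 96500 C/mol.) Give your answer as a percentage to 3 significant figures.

Q = 21.5 × 3828 = 82300 C
n(e⁻) = 82300 / 96500 = 0.8528 mol
Co²⁺ + 2e⁻ → Co, so theoretical n(Co) = 0.4264 mol → 25.13 g
Efficiency = 13.9 / 25.13 = 0.5531 = 55.3%

55.3%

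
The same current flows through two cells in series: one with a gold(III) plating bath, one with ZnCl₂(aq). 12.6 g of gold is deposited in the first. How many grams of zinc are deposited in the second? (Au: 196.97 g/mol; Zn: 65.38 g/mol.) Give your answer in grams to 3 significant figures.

6.27 g

n(Au) = 12.6 / 196.97 = 0.06397 mol
Au³⁺ + 3e⁻ → Au, so n(e⁻) = 3 × 0.06397 = 0.1919 mol
Same current for the same time ⇒ same n(e⁻) = 0.1919 mol in both cells.
Zn²⁺ + 2e⁻ → Zn, so n(Zn) = 0.1919 / 2 = 0.09595 mol
m(Zn) = 0.09595 × 65.38 = 6.27 g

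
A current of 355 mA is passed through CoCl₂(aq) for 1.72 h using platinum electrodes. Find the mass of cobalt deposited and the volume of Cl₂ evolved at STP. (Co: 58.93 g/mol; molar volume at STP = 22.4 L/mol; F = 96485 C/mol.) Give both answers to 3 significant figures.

Q = 0.355 × 6192 = 2198 C; n(e⁻) = 2198 / 96485 = 0.02278 mol
Cathode: Co²⁺ + 2e⁻ → Co → n(Co) = 0.02278/2 = 0.01139 mol → 0.671 g
Anode: 2Cl⁻ → Cl₂ + 2e⁻ → n(Cl₂) = 0.02278/2 = 0.01139 mol → 0.255 L

0.671 g Co; 0.255 L Cl₂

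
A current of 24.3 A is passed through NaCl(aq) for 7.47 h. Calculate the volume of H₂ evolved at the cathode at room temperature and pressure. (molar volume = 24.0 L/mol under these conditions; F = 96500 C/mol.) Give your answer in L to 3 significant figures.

Q = 24.3 A × 26892 s = 6.535×10^5 C
n(e⁻) = Q/F = 6.535×10^5/96500 = 6.772 mol
2H⁺ + 2e⁻ → H₂, so n(H₂) = 6.772 / 2 = 3.386 mol
V = 3.386 × 24.0 = 81.26 L

81.3 L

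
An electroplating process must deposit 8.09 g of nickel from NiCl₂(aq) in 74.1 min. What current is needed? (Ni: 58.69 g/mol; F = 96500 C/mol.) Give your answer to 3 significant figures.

n(Ni) = 8.09 / 58.69 = 0.1378 mol
Ni²⁺ + 2e⁻ → Ni, so n(e⁻) = 2 × 0.1378 = 0.2756 mol
Q = 0.2756 × 96500 = 26600 C
I = Q / t = 26600 / 4446 s = 5.98 A

5.98 A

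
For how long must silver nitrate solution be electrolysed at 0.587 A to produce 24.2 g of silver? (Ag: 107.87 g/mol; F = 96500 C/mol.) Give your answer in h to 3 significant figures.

10.2 h

n(Ag) = 24.2 / 107.87 = 0.2243 mol
Ag⁺ + e⁻ → Ag, so n(e⁻) = 0.2243 mol
Q = 0.2243 × 96500 = 21640 C
t = Q / I = 21640 / 0.587 = 36870 s = 10.2 h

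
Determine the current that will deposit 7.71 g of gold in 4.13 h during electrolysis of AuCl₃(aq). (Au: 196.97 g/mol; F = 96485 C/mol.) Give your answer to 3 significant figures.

0.762 A

n(Au) = 7.71 / 196.97 = 0.03914 mol
Au³⁺ + 3e⁻ → Au, so n(e⁻) = 3 × 0.03914 = 0.1174 mol
Q = 0.1174 × 96485 = 11330 C
I = Q / t = 11330 / 14868 s = 0.762 A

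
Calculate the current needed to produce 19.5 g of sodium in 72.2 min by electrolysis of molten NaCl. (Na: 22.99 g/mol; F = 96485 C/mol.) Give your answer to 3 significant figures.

n(Na) = 19.5 / 22.99 = 0.8482 mol
Na⁺ + e⁻ → Na, so n(e⁻) = 0.8482 mol
Q = 0.8482 × 96485 = 81840 C
I = Q / t = 81840 / 4332 s = 18.9 A

18.9 A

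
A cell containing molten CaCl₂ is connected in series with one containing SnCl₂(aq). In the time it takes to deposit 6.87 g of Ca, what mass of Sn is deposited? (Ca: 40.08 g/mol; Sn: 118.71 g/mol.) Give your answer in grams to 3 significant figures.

20.3 g

n(Ca) = 6.87 / 40.08 = 0.1714 mol
Ca²⁺ + 2e⁻ → Ca, so n(e⁻) = 2 × 0.1714 = 0.3428 mol
Same current for the same time ⇒ same n(e⁻) = 0.3428 mol in both cells.
Sn²⁺ + 2e⁻ → Sn, so n(Sn) = 0.3428 / 2 = 0.1714 mol
m(Sn) = 0.1714 × 118.71 = 20.3 g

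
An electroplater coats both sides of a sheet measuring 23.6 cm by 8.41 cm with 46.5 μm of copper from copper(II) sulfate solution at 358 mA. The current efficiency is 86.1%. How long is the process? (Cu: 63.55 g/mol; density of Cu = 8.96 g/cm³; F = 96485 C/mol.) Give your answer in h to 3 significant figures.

Plated area = 2 × 23.6 × 8.41 = 397.0 cm²
Volume = 397.0 × 46.5×10⁻⁴ cm = 1.846 cm³
m(Cu) = 1.846 × 8.96 = 16.54 g
n(Cu) = 16.54 / 63.55 = 0.2603 mol; n(e⁻) = 2 × 0.2603 = 0.5206 mol
Q = 0.5206 × 96485 / 0.861 = 58340 C
t = 58340 / 0.358 = 1.630×10^5 s = 45.3 h

45.3 h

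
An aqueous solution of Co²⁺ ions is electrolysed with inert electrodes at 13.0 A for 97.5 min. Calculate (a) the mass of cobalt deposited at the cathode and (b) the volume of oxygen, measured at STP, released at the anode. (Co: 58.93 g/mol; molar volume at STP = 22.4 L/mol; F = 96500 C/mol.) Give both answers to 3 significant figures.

23.2 g Co; 4.41 L O₂

Q = 13.0 × 5850 = 76050 C; n(e⁻) = 76050 / 96500 = 0.7881 mol
Cathode: Co²⁺ + 2e⁻ → Co → n(Co) = 0.7881/2 = 0.3941 mol → 23.2 g
Anode: 2H₂O → O₂ + 4H⁺ + 4e⁻ → n(O₂) = 0.7881/4 = 0.1970 mol → 4.41 L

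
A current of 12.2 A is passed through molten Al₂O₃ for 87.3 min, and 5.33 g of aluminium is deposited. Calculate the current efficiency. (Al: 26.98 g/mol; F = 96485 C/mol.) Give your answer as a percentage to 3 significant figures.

Q = 12.2 × 5238 = 63900 C
n(e⁻) = 63900 / 96485 = 0.6623 mol
Al³⁺ + 3e⁻ → Al, so theoretical n(Al) = 0.2208 mol → 5.957 g
Efficiency = 5.33 / 5.957 = 0.8947 = 89.5%

89.5%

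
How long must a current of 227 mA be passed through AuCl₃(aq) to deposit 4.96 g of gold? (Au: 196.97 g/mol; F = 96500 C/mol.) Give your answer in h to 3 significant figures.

n(Au) = 4.96 / 196.97 = 0.02518 mol
Au³⁺ + 3e⁻ → Au, so n(e⁻) = 3 × 0.02518 = 0.07554 mol
Q = 0.07554 × 96500 = 7290 C
t = Q / I = 7290 / 0.227 = 32110 s = 8.92 h

8.92 h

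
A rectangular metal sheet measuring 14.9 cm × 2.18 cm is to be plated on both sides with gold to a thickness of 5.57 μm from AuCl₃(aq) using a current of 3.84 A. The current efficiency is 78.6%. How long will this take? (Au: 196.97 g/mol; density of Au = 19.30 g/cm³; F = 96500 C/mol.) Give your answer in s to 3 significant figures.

Plated area = 2 × 14.9 × 2.18 = 64.96 cm²
Volume = 64.96 × 5.57×10⁻⁴ cm = 0.03618 cm³
m(Au) = 0.03618 × 19.30 = 0.6983 g
n(Au) = 0.6983 / 196.97 = 0.003545 mol; n(e⁻) = 3 × 0.003545 = 0.01064 mol
Q = 0.01064 × 96500 / 0.786 = 1306 C
t = 1306 / 3.84 = 340.1 s

340 s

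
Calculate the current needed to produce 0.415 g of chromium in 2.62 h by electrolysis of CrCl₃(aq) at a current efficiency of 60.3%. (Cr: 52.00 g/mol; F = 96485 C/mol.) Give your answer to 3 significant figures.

n(Cr) = 0.415 / 52.00 = 0.007981 mol
Cr³⁺ + 3e⁻ → Cr, so n(e⁻) = 3 × 0.007981 = 0.02394 mol
Q = 0.02394 × 96485 / 0.603 = 3831 C
I = Q / t = 3831 / 9432 s = 0.406 A

0.406 A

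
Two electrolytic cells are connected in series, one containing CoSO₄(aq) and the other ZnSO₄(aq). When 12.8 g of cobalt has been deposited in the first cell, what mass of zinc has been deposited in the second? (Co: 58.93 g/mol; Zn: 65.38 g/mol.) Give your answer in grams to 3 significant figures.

n(Co) = 12.8 / 58.93 = 0.2172 mol
Co²⁺ + 2e⁻ → Co, so n(e⁻) = 2 × 0.2172 = 0.4344 mol
In series, the same 0.4344 mol of electrons flows through the second cell.
Zn²⁺ + 2e⁻ → Zn, so n(Zn) = 0.4344 / 2 = 0.2172 mol
m(Zn) = 0.2172 × 65.38 = 14.2 g

14.2 g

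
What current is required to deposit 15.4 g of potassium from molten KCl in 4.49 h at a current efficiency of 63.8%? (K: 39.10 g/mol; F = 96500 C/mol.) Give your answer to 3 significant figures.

n(K) = 15.4 / 39.10 = 0.3939 mol
K⁺ + e⁻ → K, so n(e⁻) = 0.3939 mol
Q = 0.3939 × 96500 / 0.638 = 59580 C
I = Q / t = 59580 / 16164 s = 3.69 A

3.69 A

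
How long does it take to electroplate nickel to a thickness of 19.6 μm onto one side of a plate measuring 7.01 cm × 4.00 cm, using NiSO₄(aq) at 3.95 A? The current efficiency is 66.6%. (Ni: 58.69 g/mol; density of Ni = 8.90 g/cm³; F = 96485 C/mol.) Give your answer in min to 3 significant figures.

Plated area = 7.01 × 4.00 = 28.04 cm²
Volume = 28.04 × 19.6×10⁻⁴ cm = 0.05496 cm³
m(Ni) = 0.05496 × 8.90 = 0.4891 g
n(Ni) = 0.4891 / 58.69 = 0.008334 mol; n(e⁻) = 2 × 0.008334 = 0.01667 mol
Q = 0.01667 × 96485 / 0.666 = 2415 C
t = 2415 / 3.95 = 611.4 s = 10.2 min

10.2 min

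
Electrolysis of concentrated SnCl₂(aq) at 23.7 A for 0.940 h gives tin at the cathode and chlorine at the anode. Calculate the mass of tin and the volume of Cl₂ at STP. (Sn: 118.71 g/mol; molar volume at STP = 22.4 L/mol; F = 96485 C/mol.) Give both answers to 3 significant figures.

49.3 g Sn; 9.31 L Cl₂

Q = 23.7 × 3384 = 80200 C; n(e⁻) = 80200 / 96485 = 0.8312 mol
Cathode: Sn²⁺ + 2e⁻ → Sn → n(Sn) = 0.8312/2 = 0.4156 mol → 49.3 g
Anode: 2Cl⁻ → Cl₂ + 2e⁻ → n(Cl₂) = 0.8312/2 = 0.4156 mol → 9.31 L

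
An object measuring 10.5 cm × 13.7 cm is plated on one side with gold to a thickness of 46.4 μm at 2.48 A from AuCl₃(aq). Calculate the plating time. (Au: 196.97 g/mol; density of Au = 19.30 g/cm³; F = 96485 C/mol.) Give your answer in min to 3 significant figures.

127 min

Plated area = 10.5 × 13.7 = 143.9 cm²
Volume = 143.9 × 46.4×10⁻⁴ cm = 0.6677 cm³
m(Au) = 0.6677 × 19.30 = 12.89 g
n(Au) = 12.89 / 196.97 = 0.06544 mol; n(e⁻) = 3 × 0.06544 = 0.1963 mol
Q = 0.1963 × 96485 = 18940 C
t = 18940 / 2.48 = 7637 s = 127 min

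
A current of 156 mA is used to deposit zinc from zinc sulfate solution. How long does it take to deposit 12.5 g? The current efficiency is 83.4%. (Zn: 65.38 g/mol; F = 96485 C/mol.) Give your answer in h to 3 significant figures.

78.8 h

n(Zn) = 12.5 / 65.38 = 0.1912 mol
Zn²⁺ + 2e⁻ → Zn, so n(e⁻) = 2 × 0.1912 = 0.3824 mol
Q = 0.3824 × 96485 / 0.834 = 44240 C
t = Q / I = 44240 / 0.156 = 2.836×10^5 s = 78.8 h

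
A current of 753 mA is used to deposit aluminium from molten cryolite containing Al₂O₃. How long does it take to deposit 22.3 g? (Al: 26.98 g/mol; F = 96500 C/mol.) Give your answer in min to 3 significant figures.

5300 min

n(Al) = 22.3 / 26.98 = 0.8265 mol
Al³⁺ + 3e⁻ → Al, so n(e⁻) = 3 × 0.8265 = 2.480 mol
Q = 2.480 × 96500 = 2.393×10^5 C
t = Q / I = 2.393×10^5 / 0.753 = 3.178×10^5 s = 5300 min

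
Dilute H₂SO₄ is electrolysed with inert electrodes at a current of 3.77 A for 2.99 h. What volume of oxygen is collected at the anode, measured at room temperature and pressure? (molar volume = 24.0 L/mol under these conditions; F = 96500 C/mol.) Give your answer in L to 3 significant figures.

Charge passed = 3.77 × 10764 = 40580 C
n(e⁻) = 40580 / 96500 = 0.4205 mol
2H₂O → O₂ + 4H⁺ + 4e⁻, so n(O₂) = 0.4205 / 4 = 0.1051 mol
V = 0.1051 × 24.0 = 2.522 L

2.52 L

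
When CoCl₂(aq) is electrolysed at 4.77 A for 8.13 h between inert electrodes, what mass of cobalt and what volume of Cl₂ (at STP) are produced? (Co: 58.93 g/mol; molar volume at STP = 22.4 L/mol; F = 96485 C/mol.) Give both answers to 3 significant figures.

Q = 4.77 × 29268 = 1.396×10^5 C; n(e⁻) = 1.396×10^5 / 96485 = 1.447 mol
Cathode: Co²⁺ + 2e⁻ → Co → n(Co) = 1.447/2 = 0.7235 mol → 42.6 g
Anode: 2Cl⁻ → Cl₂ + 2e⁻ → n(Cl₂) = 1.447/2 = 0.7235 mol → 16.2 L

42.6 g Co; 16.2 L Cl₂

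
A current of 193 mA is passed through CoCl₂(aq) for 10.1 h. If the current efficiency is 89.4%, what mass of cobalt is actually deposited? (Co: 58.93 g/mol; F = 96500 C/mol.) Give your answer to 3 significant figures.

1.92 g

Q = 0.193 × 36360 = 7017 C
n(e⁻) = 7017 / 96500 = 0.07272 mol
Co²⁺ + 2e⁻ → Co, so theoretical m(Co) = 0.03636 × 58.93 = 2.143 g
Actual mass = 89.4% × 2.143 = 1.92 g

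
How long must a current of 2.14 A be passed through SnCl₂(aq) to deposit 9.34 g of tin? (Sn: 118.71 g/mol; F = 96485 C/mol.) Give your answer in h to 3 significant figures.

1.97 h

n(Sn) = 9.34 / 118.71 = 0.07868 mol
Sn²⁺ + 2e⁻ → Sn, so n(e⁻) = 2 × 0.07868 = 0.1574 mol
Q = 0.1574 × 96485 = 15190 C
t = Q / I = 15190 / 2.14 = 7098 s = 1.97 h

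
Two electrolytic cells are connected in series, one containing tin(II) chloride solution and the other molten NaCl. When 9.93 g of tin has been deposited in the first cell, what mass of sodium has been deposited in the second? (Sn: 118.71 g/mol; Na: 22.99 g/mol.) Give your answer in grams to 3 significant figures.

3.85 g

n(Sn) = 9.93 / 118.71 = 0.08365 mol
Sn²⁺ + 2e⁻ → Sn, so n(e⁻) = 2 × 0.08365 = 0.1673 mol
In series, the same 0.1673 mol of electrons flows through the second cell.
Na⁺ + e⁻ → Na, so n(Na) = 0.1673 mol
m(Na) = 0.1673 × 22.99 = 3.85 g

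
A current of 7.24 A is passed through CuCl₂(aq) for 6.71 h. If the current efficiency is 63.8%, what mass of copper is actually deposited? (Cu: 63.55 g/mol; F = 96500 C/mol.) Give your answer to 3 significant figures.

Q = 7.24 × 24156 = 1.749×10^5 C
n(e⁻) = 1.749×10^5 / 96500 = 1.812 mol
Cu²⁺ + 2e⁻ → Cu, so theoretical m(Cu) = 0.9060 × 63.55 = 57.58 g
Actual mass = 63.8% × 57.58 = 36.7 g

36.7 g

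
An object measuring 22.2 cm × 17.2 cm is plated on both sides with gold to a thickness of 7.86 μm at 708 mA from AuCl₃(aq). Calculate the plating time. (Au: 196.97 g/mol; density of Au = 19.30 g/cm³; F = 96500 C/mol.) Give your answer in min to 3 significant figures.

Plated area = 2 × 22.2 × 17.2 = 763.7 cm²
Volume = 763.7 × 7.86×10⁻⁴ cm = 0.6003 cm³
m(Au) = 0.6003 × 19.30 = 11.59 g
n(Au) = 11.59 / 196.97 = 0.05884 mol; n(e⁻) = 3 × 0.05884 = 0.1765 mol
Q = 0.1765 × 96500 = 17030 C
t = 17030 / 0.708 = 24050 s = 401 min

401 min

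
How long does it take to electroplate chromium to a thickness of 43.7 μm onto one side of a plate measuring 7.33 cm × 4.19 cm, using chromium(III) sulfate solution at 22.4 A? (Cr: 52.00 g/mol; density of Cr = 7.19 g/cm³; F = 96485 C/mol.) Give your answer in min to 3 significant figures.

4.00 min

Plated area = 7.33 × 4.19 = 30.71 cm²
Volume = 30.71 × 43.7×10⁻⁴ cm = 0.1342 cm³
m(Cr) = 0.1342 × 7.19 = 0.9649 g
n(Cr) = 0.9649 / 52.00 = 0.01856 mol; n(e⁻) = 3 × 0.01856 = 0.05568 mol
Q = 0.05568 × 96485 = 5372 C
t = 5372 / 22.4 = 239.8 s = 4.00 min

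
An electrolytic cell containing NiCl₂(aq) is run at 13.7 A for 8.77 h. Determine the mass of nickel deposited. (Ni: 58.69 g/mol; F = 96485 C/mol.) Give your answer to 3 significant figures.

132 g

Q = 13.7 A × 31572 s = 4.325×10^5 C
n(e⁻) = Q/F = 4.325×10^5/96485 = 4.483 mol
Ni²⁺ + 2e⁻ → Ni, so n(Ni) = 4.483 / 2 = 2.242 mol
m = 2.242 × 58.69 = 132 g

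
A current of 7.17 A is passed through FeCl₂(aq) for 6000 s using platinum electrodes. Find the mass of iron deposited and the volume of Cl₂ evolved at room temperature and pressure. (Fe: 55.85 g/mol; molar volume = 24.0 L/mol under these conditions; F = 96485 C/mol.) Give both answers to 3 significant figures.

Q = 7.17 × 6000 = 43020 C; n(e⁻) = 43020 / 96485 = 0.4459 mol
Cathode: Fe²⁺ + 2e⁻ → Fe → n(Fe) = 0.4459/2 = 0.2230 mol → 12.5 g
Anode: 2Cl⁻ → Cl₂ + 2e⁻ → n(Cl₂) = 0.4459/2 = 0.2230 mol → 5.35 L

12.5 g Fe; 5.35 L Cl₂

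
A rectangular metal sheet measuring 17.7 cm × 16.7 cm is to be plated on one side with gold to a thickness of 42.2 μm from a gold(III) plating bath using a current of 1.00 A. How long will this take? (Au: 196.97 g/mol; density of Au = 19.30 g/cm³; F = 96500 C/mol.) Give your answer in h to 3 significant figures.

Plated area = 17.7 × 16.7 = 295.6 cm²
Volume = 295.6 × 42.2×10⁻⁴ cm = 1.247 cm³
m(Au) = 1.247 × 19.30 = 24.07 g
n(Au) = 24.07 / 196.97 = 0.1222 mol; n(e⁻) = 3 × 0.1222 = 0.3666 mol
Q = 0.3666 × 96500 = 35380 C
t = 35380 / 1.00 = 35380 s = 9.83 h

9.83 h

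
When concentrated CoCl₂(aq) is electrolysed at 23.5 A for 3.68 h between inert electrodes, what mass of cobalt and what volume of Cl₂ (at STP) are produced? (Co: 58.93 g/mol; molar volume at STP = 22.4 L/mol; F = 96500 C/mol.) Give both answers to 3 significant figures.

Q = 23.5 × 13248 = 3.113×10^5 C; n(e⁻) = 3.113×10^5 / 96500 = 3.226 mol
Cathode: Co²⁺ + 2e⁻ → Co → n(Co) = 3.226/2 = 1.613 mol → 95.1 g
Anode: 2Cl⁻ → Cl₂ + 2e⁻ → n(Cl₂) = 3.226/2 = 1.613 mol → 36.1 L

95.1 g Co; 36.1 L Cl₂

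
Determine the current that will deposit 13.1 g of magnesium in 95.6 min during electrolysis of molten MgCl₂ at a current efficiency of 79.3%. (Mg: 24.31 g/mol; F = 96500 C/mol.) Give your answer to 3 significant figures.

22.9 A

n(Mg) = 13.1 / 24.31 = 0.5389 mol
Mg²⁺ + 2e⁻ → Mg, so n(e⁻) = 2 × 0.5389 = 1.078 mol
Q = 1.078 × 96500 / 0.793 = 1.312×10^5 C
I = Q / t = 1.312×10^5 / 5736 s = 22.9 A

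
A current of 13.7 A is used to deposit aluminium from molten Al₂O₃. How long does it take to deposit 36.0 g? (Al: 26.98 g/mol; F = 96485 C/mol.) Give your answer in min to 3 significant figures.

470 min

n(Al) = 36.0 / 26.98 = 1.334 mol
Al³⁺ + 3e⁻ → Al, so n(e⁻) = 3 × 1.334 = 4.002 mol
Q = 4.002 × 96485 = 3.861×10^5 C
t = Q / I = 3.861×10^5 / 13.7 = 28180 s = 470 min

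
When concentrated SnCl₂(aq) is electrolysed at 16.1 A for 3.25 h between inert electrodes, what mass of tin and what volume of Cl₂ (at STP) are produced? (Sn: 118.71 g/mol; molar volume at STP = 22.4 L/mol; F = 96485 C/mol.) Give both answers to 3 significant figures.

Q = 16.1 × 11700 = 1.884×10^5 C; n(e⁻) = 1.884×10^5 / 96485 = 1.953 mol
Cathode: Sn²⁺ + 2e⁻ → Sn → n(Sn) = 1.953/2 = 0.9765 mol → 116 g
Anode: 2Cl⁻ → Cl₂ + 2e⁻ → n(Cl₂) = 1.953/2 = 0.9765 mol → 21.9 L

116 g Sn; 21.9 L Cl₂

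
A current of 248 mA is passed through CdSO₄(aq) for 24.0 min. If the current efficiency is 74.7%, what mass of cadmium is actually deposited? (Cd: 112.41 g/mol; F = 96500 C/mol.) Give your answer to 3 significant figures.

Q = 0.248 × 1440 = 357.1 C
n(e⁻) = 357.1 / 96500 = 0.003701 mol
Cd²⁺ + 2e⁻ → Cd, so theoretical m(Cd) = 0.001851 × 112.41 = 0.2081 g
Actual mass = 74.7% × 0.2081 = 0.155 g

0.155 g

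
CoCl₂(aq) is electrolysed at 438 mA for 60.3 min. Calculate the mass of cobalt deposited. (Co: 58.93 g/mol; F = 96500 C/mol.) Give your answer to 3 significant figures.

Q = It = 0.438 × 3618 = 1585 C
n(e⁻) = 1585 / 96500 = 0.01642 mol
Co²⁺ + 2e⁻ → Co, so n(Co) = 0.01642 / 2 = 0.008210 mol
m = 0.008210 × 58.93 = 0.484 g

0.484 g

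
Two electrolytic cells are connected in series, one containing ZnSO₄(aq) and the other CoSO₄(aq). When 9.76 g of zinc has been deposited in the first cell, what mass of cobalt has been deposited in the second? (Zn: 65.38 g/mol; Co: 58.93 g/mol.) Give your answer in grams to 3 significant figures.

n(Zn) = 9.76 / 65.38 = 0.1493 mol
Zn²⁺ + 2e⁻ → Zn, so n(e⁻) = 2 × 0.1493 = 0.2986 mol
Same current for the same time ⇒ same n(e⁻) = 0.2986 mol in both cells.
Co²⁺ + 2e⁻ → Co, so n(Co) = 0.2986 / 2 = 0.1493 mol
m(Co) = 0.1493 × 58.93 = 8.80 g

8.80 g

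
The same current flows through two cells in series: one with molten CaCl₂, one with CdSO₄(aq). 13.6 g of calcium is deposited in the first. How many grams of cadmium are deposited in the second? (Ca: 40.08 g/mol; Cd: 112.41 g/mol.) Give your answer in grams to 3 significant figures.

n(Ca) = 13.6 / 40.08 = 0.3393 mol
Ca²⁺ + 2e⁻ → Ca, so n(e⁻) = 2 × 0.3393 = 0.6786 mol
Same current for the same time ⇒ same n(e⁻) = 0.6786 mol in both cells.
Cd²⁺ + 2e⁻ → Cd, so n(Cd) = 0.6786 / 2 = 0.3393 mol
m(Cd) = 0.3393 × 112.41 = 38.1 g

38.1 g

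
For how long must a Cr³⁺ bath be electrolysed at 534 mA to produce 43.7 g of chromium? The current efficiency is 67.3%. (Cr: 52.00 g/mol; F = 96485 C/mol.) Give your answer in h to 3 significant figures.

188 h

n(Cr) = 43.7 / 52.00 = 0.8404 mol
Cr³⁺ + 3e⁻ → Cr, so n(e⁻) = 3 × 0.8404 = 2.521 mol
Q = 2.521 × 96485 / 0.673 = 3.614×10^5 C
t = Q / I = 3.614×10^5 / 0.534 = 6.768×10^5 s = 188 h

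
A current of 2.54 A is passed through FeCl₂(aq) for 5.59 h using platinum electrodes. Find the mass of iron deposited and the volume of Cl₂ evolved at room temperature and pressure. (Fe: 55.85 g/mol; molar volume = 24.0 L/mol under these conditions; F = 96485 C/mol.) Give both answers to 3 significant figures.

Q = 2.54 × 20124 = 51110 C; n(e⁻) = 51110 / 96485 = 0.5297 mol
Cathode: Fe²⁺ + 2e⁻ → Fe → n(Fe) = 0.5297/2 = 0.2649 mol → 14.8 g
Anode: 2Cl⁻ → Cl₂ + 2e⁻ → n(Cl₂) = 0.5297/2 = 0.2649 mol → 6.36 L

14.8 g Fe; 6.36 L Cl₂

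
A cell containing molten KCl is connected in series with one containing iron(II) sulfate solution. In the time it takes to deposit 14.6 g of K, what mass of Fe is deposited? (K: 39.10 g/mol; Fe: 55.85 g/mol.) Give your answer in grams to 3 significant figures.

10.4 g

n(K) = 14.6 / 39.10 = 0.3734 mol
K⁺ + e⁻ → K, so n(e⁻) = 0.3734 mol
Since the cells are in series, n(e⁻) in the Fe cell is also 0.3734 mol.
Fe²⁺ + 2e⁻ → Fe, so n(Fe) = 0.3734 / 2 = 0.1867 mol
m(Fe) = 0.1867 × 55.85 = 10.4 g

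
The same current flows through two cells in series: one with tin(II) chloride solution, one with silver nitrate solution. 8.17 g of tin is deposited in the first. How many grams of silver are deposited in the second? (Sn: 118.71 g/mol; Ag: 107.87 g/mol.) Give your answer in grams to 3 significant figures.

n(Sn) = 8.17 / 118.71 = 0.06882 mol
Sn²⁺ + 2e⁻ → Sn, so n(e⁻) = 2 × 0.06882 = 0.1376 mol
Since the cells are in series, n(e⁻) in the Ag cell is also 0.1376 mol.
Ag⁺ + e⁻ → Ag, so n(Ag) = 0.1376 mol
m(Ag) = 0.1376 × 107.87 = 14.8 g

14.8 g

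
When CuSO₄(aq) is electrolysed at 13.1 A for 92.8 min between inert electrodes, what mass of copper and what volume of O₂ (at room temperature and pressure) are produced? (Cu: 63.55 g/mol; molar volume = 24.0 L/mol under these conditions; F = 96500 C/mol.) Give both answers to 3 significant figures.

Q = 13.1 × 5568 = 72940 C; n(e⁻) = 72940 / 96500 = 0.7559 mol
Cathode: Cu²⁺ + 2e⁻ → Cu → n(Cu) = 0.7559/2 = 0.3780 mol → 24.0 g
Anode: 2H₂O → O₂ + 4H⁺ + 4e⁻ → n(O₂) = 0.7559/4 = 0.1890 mol → 4.54 L

24.0 g Cu; 4.54 L O₂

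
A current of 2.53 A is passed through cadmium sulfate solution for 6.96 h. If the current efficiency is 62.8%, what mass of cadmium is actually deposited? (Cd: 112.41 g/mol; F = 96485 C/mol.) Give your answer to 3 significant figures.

Q = 2.53 × 25056 = 63390 C
n(e⁻) = 63390 / 96485 = 0.6570 mol
Cd²⁺ + 2e⁻ → Cd, so theoretical m(Cd) = 0.3285 × 112.41 = 36.93 g
Actual mass = 62.8% × 36.93 = 23.2 g

23.2 g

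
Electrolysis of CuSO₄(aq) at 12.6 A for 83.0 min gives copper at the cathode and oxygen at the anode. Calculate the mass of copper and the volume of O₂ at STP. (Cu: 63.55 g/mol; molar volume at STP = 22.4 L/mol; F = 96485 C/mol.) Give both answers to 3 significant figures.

Q = 12.6 × 4980 = 62750 C; n(e⁻) = 62750 / 96485 = 0.6504 mol
Cathode: Cu²⁺ + 2e⁻ → Cu → n(Cu) = 0.6504/2 = 0.3252 mol → 20.7 g
Anode: 2H₂O → O₂ + 4H⁺ + 4e⁻ → n(O₂) = 0.6504/4 = 0.1626 mol → 3.64 L

20.7 g Cu; 3.64 L O₂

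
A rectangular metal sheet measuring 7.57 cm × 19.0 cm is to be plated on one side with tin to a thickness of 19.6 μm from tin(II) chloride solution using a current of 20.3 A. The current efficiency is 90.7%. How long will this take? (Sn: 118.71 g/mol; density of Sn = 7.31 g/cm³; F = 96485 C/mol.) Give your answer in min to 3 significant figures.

3.03 min

Plated area = 7.57 × 19.0 = 143.8 cm²
Volume = 143.8 × 19.6×10⁻⁴ cm = 0.2818 cm³
m(Sn) = 0.2818 × 7.31 = 2.060 g
n(Sn) = 2.060 / 118.71 = 0.01735 mol; n(e⁻) = 2 × 0.01735 = 0.03470 mol
Q = 0.03470 × 96485 / 0.907 = 3691 C
t = 3691 / 20.3 = 181.8 s = 3.03 min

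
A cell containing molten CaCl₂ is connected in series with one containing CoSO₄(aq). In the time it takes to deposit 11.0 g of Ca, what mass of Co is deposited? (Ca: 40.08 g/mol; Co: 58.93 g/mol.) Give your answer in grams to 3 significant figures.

16.2 g

n(Ca) = 11.0 / 40.08 = 0.2745 mol
Ca²⁺ + 2e⁻ → Ca, so n(e⁻) = 2 × 0.2745 = 0.5490 mol
The cells are in series, so the same charge (and hence the same n(e⁻) = 0.5490 mol) passes through both.
Co²⁺ + 2e⁻ → Co, so n(Co) = 0.5490 / 2 = 0.2745 mol
m(Co) = 0.2745 × 58.93 = 16.2 g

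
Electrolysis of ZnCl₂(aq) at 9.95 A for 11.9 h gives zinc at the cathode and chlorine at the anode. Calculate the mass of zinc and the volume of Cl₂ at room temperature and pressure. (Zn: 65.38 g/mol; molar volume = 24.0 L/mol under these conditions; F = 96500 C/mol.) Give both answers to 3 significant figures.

144 g Zn; 53.0 L Cl₂

Q = 9.95 × 42840 = 4.263×10^5 C; n(e⁻) = 4.263×10^5 / 96500 = 4.418 mol
Cathode: Zn²⁺ + 2e⁻ → Zn → n(Zn) = 4.418/2 = 2.209 mol → 144 g
Anode: 2Cl⁻ → Cl₂ + 2e⁻ → n(Cl₂) = 4.418/2 = 2.209 mol → 53.0 L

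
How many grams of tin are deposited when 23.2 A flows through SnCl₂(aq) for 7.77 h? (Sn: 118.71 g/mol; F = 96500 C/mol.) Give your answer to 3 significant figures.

399 g

Charge passed = 23.2 × 27972 = 6.490×10^5 C
n(e⁻) = 6.490×10^5 / 96500 = 6.725 mol
Sn²⁺ + 2e⁻ → Sn, so n(Sn) = 6.725 / 2 = 3.363 mol
m = 3.363 × 118.71 = 399 g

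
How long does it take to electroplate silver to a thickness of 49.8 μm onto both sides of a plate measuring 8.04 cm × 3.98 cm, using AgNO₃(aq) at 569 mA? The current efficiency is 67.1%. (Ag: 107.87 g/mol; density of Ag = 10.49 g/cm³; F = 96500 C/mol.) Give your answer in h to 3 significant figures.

2.18 h

Plated area = 2 × 8.04 × 3.98 = 64.00 cm²
Volume = 64.00 × 49.8×10⁻⁴ cm = 0.3187 cm³
m(Ag) = 0.3187 × 10.49 = 3.343 g
n(Ag) = 3.343 / 107.87 = 0.03099 mol; n(e⁻) = 0.03099 mol
Q = 0.03099 × 96500 / 0.671 = 4457 C
t = 4457 / 0.569 = 7833 s = 2.18 h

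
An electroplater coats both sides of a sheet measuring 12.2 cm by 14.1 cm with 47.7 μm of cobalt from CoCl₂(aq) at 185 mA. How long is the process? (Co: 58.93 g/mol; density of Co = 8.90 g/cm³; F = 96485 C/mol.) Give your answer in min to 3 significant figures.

Plated area = 2 × 12.2 × 14.1 = 344.0 cm²
Volume = 344.0 × 47.7×10⁻⁴ cm = 1.641 cm³
m(Co) = 1.641 × 8.90 = 14.60 g
n(Co) = 14.60 / 58.93 = 0.2478 mol; n(e⁻) = 2 × 0.2478 = 0.4956 mol
Q = 0.4956 × 96485 = 47820 C
t = 47820 / 0.185 = 2.585×10^5 s = 4310 min

4310 min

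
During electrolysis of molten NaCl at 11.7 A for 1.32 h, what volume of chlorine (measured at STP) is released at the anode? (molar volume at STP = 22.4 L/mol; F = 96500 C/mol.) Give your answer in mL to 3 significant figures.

Q = It = 11.7 × 4752 = 55600 C
n(e⁻) = Q/F = 55600/96500 = 0.5762 mol
2Cl⁻ → Cl₂ + 2e⁻, so n(Cl₂) = 0.5762 / 2 = 0.2881 mol
V = 0.2881 × 22.4 = 6.453 L
= 6450 mL

6450 mL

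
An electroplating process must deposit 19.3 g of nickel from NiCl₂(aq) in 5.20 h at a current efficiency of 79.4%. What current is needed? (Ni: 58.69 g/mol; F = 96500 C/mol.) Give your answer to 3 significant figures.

4.27 A

n(Ni) = 19.3 / 58.69 = 0.3288 mol
Ni²⁺ + 2e⁻ → Ni, so n(e⁻) = 2 × 0.3288 = 0.6576 mol
Q = 0.6576 × 96500 / 0.794 = 79920 C
I = Q / t = 79920 / 18720 s = 4.27 A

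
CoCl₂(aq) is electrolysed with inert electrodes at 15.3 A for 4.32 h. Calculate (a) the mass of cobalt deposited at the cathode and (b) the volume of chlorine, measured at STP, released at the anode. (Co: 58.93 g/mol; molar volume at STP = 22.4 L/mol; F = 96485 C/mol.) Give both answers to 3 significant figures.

72.7 g Co; 27.6 L Cl₂

Q = 15.3 × 15552 = 2.379×10^5 C; n(e⁻) = 2.379×10^5 / 96485 = 2.466 mol
Cathode: Co²⁺ + 2e⁻ → Co → n(Co) = 2.466/2 = 1.233 mol → 72.7 g
Anode: 2Cl⁻ → Cl₂ + 2e⁻ → n(Cl₂) = 2.466/2 = 1.233 mol → 27.6 L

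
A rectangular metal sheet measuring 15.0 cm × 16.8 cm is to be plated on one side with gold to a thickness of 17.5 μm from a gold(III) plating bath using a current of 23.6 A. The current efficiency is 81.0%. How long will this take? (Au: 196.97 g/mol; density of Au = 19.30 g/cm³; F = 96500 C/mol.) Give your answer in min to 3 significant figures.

10.9 min

Plated area = 15.0 × 16.8 = 252.0 cm²
Volume = 252.0 × 17.5×10⁻⁴ cm = 0.4410 cm³
m(Au) = 0.4410 × 19.30 = 8.511 g
n(Au) = 8.511 / 196.97 = 0.04321 mol; n(e⁻) = 3 × 0.04321 = 0.1296 mol
Q = 0.1296 × 96500 / 0.810 = 15440 C
t = 15440 / 23.6 = 654.2 s = 10.9 min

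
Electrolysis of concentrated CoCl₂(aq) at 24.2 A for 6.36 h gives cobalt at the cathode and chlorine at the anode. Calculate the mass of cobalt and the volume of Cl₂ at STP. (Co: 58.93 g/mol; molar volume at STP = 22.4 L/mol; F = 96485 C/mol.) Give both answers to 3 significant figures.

169 g Co; 64.3 L Cl₂

Q = 24.2 × 22896 = 5.541×10^5 C; n(e⁻) = 5.541×10^5 / 96485 = 5.743 mol
Cathode: Co²⁺ + 2e⁻ → Co → n(Co) = 5.743/2 = 2.872 mol → 169 g
Anode: 2Cl⁻ → Cl₂ + 2e⁻ → n(Cl₂) = 5.743/2 = 2.872 mol → 64.3 L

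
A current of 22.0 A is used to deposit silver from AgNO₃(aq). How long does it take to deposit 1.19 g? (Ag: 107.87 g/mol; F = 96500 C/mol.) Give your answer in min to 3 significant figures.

n(Ag) = 1.19 / 107.87 = 0.01103 mol
Ag⁺ + e⁻ → Ag, so n(e⁻) = 0.01103 mol
Q = 0.01103 × 96500 = 1064 C
t = Q / I = 1064 / 22.0 = 48.36 s = 0.806 min

0.806 min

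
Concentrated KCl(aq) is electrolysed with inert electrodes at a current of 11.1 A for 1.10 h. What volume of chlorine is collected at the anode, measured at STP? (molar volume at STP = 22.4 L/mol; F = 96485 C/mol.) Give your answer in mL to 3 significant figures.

Q = It = 11.1 × 3960 = 43960 C
Moles of electrons = 43960 / 96485 = 0.4556 mol
2Cl⁻ → Cl₂ + 2e⁻, so n(Cl₂) = 0.4556 / 2 = 0.2278 mol
V = 0.2278 × 22.4 = 5.103 L
= 5100 mL

5100 mL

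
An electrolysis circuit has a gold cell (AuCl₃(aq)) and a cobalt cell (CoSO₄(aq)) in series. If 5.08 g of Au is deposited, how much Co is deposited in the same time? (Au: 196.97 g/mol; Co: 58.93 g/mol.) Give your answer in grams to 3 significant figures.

n(Au) = 5.08 / 196.97 = 0.02579 mol
Au³⁺ + 3e⁻ → Au, so n(e⁻) = 3 × 0.02579 = 0.07737 mol
In series, the same 0.07737 mol of electrons flows through the second cell.
Co²⁺ + 2e⁻ → Co, so n(Co) = 0.07737 / 2 = 0.03869 mol
m(Co) = 0.03869 × 58.93 = 2.28 g

2.28 g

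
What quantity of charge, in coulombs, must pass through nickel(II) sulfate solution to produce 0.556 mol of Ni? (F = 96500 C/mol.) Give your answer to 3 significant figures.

Ni²⁺ + 2e⁻ → Ni, so n(e⁻) = 2 × 0.556 = 1.112 mol
Q = 1.112 × 96500 = 1.073×10^5 C

1.07×10^5 C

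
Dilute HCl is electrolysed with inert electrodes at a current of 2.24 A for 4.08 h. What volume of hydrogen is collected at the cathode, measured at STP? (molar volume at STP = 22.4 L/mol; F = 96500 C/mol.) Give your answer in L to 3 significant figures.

Q = It = 2.24 × 14688 = 32900 C
n(e⁻) = Q/F = 32900/96500 = 0.3409 mol
2H⁺ + 2e⁻ → H₂, so n(H₂) = 0.3409 / 2 = 0.1705 mol
V = 0.1705 × 22.4 = 3.819 L

3.82 L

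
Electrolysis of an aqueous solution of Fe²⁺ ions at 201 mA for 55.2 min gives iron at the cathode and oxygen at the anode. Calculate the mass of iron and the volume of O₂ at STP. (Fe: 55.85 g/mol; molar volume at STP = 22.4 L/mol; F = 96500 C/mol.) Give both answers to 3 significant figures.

Q = 0.201 × 3312 = 665.7 C; n(e⁻) = 665.7 / 96500 = 0.006898 mol
Cathode: Fe²⁺ + 2e⁻ → Fe → n(Fe) = 0.006898/2 = 0.003449 mol → 0.193 g
Anode: 2H₂O → O₂ + 4H⁺ + 4e⁻ → n(O₂) = 0.006898/4 = 0.001725 mol → 0.0386 L

0.193 g Fe; 0.0386 L O₂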